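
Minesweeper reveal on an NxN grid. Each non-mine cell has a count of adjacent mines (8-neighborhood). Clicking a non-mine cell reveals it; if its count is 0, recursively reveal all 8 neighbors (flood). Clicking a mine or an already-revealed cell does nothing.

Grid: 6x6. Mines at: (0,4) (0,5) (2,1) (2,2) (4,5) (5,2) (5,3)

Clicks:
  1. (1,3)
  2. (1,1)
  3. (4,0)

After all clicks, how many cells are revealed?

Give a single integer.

Answer: 8

Derivation:
Click 1 (1,3) count=2: revealed 1 new [(1,3)] -> total=1
Click 2 (1,1) count=2: revealed 1 new [(1,1)] -> total=2
Click 3 (4,0) count=0: revealed 6 new [(3,0) (3,1) (4,0) (4,1) (5,0) (5,1)] -> total=8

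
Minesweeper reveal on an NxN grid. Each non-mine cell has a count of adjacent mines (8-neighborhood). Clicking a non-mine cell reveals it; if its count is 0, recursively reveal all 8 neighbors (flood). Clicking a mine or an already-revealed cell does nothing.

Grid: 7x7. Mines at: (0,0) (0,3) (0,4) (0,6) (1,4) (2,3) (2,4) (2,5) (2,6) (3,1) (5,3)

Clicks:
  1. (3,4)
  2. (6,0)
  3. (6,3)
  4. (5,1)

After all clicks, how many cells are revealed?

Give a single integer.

Click 1 (3,4) count=3: revealed 1 new [(3,4)] -> total=1
Click 2 (6,0) count=0: revealed 9 new [(4,0) (4,1) (4,2) (5,0) (5,1) (5,2) (6,0) (6,1) (6,2)] -> total=10
Click 3 (6,3) count=1: revealed 1 new [(6,3)] -> total=11
Click 4 (5,1) count=0: revealed 0 new [(none)] -> total=11

Answer: 11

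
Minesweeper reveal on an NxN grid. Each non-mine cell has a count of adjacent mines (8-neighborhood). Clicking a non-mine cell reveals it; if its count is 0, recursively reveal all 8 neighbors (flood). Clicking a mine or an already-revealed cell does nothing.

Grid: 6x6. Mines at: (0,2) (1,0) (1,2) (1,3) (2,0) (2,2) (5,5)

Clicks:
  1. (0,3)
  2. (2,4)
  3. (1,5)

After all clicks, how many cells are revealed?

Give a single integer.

Answer: 25

Derivation:
Click 1 (0,3) count=3: revealed 1 new [(0,3)] -> total=1
Click 2 (2,4) count=1: revealed 1 new [(2,4)] -> total=2
Click 3 (1,5) count=0: revealed 23 new [(0,4) (0,5) (1,4) (1,5) (2,3) (2,5) (3,0) (3,1) (3,2) (3,3) (3,4) (3,5) (4,0) (4,1) (4,2) (4,3) (4,4) (4,5) (5,0) (5,1) (5,2) (5,3) (5,4)] -> total=25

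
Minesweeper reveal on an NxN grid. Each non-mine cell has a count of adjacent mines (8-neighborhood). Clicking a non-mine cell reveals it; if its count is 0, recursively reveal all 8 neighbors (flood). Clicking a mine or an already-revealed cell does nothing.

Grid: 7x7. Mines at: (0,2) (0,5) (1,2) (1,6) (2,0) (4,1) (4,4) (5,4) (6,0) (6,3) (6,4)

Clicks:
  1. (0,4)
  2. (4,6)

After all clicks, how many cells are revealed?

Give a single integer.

Click 1 (0,4) count=1: revealed 1 new [(0,4)] -> total=1
Click 2 (4,6) count=0: revealed 10 new [(2,5) (2,6) (3,5) (3,6) (4,5) (4,6) (5,5) (5,6) (6,5) (6,6)] -> total=11

Answer: 11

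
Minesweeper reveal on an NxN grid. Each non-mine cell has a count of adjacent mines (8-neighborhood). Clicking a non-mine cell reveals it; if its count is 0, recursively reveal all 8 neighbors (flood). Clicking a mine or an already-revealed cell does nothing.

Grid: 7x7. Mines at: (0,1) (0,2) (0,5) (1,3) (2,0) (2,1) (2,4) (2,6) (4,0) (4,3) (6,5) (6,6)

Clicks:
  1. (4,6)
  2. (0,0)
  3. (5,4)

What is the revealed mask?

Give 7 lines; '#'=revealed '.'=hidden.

Answer: #......
.......
.......
....###
....###
....###
.......

Derivation:
Click 1 (4,6) count=0: revealed 9 new [(3,4) (3,5) (3,6) (4,4) (4,5) (4,6) (5,4) (5,5) (5,6)] -> total=9
Click 2 (0,0) count=1: revealed 1 new [(0,0)] -> total=10
Click 3 (5,4) count=2: revealed 0 new [(none)] -> total=10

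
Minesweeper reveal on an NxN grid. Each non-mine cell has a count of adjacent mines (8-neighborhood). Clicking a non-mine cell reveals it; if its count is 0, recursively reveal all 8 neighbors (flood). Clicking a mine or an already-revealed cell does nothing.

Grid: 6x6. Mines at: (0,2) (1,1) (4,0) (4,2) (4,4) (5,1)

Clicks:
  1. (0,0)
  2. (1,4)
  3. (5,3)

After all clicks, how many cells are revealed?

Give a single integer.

Click 1 (0,0) count=1: revealed 1 new [(0,0)] -> total=1
Click 2 (1,4) count=0: revealed 15 new [(0,3) (0,4) (0,5) (1,2) (1,3) (1,4) (1,5) (2,2) (2,3) (2,4) (2,5) (3,2) (3,3) (3,4) (3,5)] -> total=16
Click 3 (5,3) count=2: revealed 1 new [(5,3)] -> total=17

Answer: 17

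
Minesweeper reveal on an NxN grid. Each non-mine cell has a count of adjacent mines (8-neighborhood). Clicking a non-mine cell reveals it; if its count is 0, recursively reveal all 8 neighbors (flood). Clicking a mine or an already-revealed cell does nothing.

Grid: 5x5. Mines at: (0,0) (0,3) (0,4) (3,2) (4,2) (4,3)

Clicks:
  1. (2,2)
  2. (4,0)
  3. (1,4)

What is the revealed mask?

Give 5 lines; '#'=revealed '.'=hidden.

Click 1 (2,2) count=1: revealed 1 new [(2,2)] -> total=1
Click 2 (4,0) count=0: revealed 8 new [(1,0) (1,1) (2,0) (2,1) (3,0) (3,1) (4,0) (4,1)] -> total=9
Click 3 (1,4) count=2: revealed 1 new [(1,4)] -> total=10

Answer: .....
##..#
###..
##...
##...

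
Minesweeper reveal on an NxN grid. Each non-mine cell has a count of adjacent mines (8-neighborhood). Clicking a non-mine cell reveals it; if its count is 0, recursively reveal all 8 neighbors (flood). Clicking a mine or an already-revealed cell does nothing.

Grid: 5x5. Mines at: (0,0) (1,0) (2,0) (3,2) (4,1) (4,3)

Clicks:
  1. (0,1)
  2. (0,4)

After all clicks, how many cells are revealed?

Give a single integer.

Answer: 14

Derivation:
Click 1 (0,1) count=2: revealed 1 new [(0,1)] -> total=1
Click 2 (0,4) count=0: revealed 13 new [(0,2) (0,3) (0,4) (1,1) (1,2) (1,3) (1,4) (2,1) (2,2) (2,3) (2,4) (3,3) (3,4)] -> total=14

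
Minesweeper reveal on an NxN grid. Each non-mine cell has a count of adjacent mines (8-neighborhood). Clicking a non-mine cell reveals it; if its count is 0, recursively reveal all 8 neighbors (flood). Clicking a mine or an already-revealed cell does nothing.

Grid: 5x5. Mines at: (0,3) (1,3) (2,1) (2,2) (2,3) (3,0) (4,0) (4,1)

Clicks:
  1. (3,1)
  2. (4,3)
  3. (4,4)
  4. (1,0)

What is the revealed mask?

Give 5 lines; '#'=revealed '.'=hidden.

Answer: .....
#....
.....
.####
..###

Derivation:
Click 1 (3,1) count=5: revealed 1 new [(3,1)] -> total=1
Click 2 (4,3) count=0: revealed 6 new [(3,2) (3,3) (3,4) (4,2) (4,3) (4,4)] -> total=7
Click 3 (4,4) count=0: revealed 0 new [(none)] -> total=7
Click 4 (1,0) count=1: revealed 1 new [(1,0)] -> total=8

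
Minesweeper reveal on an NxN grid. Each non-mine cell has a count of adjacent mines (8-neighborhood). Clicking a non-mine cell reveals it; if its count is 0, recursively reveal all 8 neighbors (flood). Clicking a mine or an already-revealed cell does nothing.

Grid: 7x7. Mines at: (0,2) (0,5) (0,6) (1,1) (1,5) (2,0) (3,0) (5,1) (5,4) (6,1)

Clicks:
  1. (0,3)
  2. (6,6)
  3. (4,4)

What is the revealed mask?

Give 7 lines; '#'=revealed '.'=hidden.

Click 1 (0,3) count=1: revealed 1 new [(0,3)] -> total=1
Click 2 (6,6) count=0: revealed 25 new [(1,2) (1,3) (1,4) (2,1) (2,2) (2,3) (2,4) (2,5) (2,6) (3,1) (3,2) (3,3) (3,4) (3,5) (3,6) (4,1) (4,2) (4,3) (4,4) (4,5) (4,6) (5,5) (5,6) (6,5) (6,6)] -> total=26
Click 3 (4,4) count=1: revealed 0 new [(none)] -> total=26

Answer: ...#...
..###..
.######
.######
.######
.....##
.....##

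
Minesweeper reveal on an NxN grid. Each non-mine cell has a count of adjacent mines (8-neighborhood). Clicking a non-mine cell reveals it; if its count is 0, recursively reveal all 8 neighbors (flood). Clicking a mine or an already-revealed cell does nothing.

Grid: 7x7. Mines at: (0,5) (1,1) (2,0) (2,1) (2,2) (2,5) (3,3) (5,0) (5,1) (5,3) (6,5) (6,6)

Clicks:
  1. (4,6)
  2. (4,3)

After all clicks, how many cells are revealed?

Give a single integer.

Click 1 (4,6) count=0: revealed 9 new [(3,4) (3,5) (3,6) (4,4) (4,5) (4,6) (5,4) (5,5) (5,6)] -> total=9
Click 2 (4,3) count=2: revealed 1 new [(4,3)] -> total=10

Answer: 10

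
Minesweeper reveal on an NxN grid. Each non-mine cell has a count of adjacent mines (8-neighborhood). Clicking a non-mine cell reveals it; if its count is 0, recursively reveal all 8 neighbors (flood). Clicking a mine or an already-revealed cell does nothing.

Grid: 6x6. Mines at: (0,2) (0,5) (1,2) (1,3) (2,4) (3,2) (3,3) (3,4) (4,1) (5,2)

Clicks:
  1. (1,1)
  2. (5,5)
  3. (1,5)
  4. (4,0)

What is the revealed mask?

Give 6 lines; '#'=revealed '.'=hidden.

Click 1 (1,1) count=2: revealed 1 new [(1,1)] -> total=1
Click 2 (5,5) count=0: revealed 6 new [(4,3) (4,4) (4,5) (5,3) (5,4) (5,5)] -> total=7
Click 3 (1,5) count=2: revealed 1 new [(1,5)] -> total=8
Click 4 (4,0) count=1: revealed 1 new [(4,0)] -> total=9

Answer: ......
.#...#
......
......
#..###
...###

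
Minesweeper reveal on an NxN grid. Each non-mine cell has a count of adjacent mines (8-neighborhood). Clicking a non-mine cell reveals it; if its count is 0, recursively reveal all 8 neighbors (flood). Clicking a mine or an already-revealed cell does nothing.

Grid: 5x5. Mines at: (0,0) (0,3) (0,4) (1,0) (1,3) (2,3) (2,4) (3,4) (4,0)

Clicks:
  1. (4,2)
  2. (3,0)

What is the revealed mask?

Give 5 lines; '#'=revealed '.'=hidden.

Answer: .....
.....
.....
####.
.###.

Derivation:
Click 1 (4,2) count=0: revealed 6 new [(3,1) (3,2) (3,3) (4,1) (4,2) (4,3)] -> total=6
Click 2 (3,0) count=1: revealed 1 new [(3,0)] -> total=7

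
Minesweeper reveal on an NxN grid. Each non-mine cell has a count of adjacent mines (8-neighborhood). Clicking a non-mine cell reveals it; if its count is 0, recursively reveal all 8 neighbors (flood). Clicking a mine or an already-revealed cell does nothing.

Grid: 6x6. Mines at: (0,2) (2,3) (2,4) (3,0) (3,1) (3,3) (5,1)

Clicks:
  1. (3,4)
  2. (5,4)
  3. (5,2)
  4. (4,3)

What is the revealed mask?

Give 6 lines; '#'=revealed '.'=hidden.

Answer: ......
......
......
....##
..####
..####

Derivation:
Click 1 (3,4) count=3: revealed 1 new [(3,4)] -> total=1
Click 2 (5,4) count=0: revealed 9 new [(3,5) (4,2) (4,3) (4,4) (4,5) (5,2) (5,3) (5,4) (5,5)] -> total=10
Click 3 (5,2) count=1: revealed 0 new [(none)] -> total=10
Click 4 (4,3) count=1: revealed 0 new [(none)] -> total=10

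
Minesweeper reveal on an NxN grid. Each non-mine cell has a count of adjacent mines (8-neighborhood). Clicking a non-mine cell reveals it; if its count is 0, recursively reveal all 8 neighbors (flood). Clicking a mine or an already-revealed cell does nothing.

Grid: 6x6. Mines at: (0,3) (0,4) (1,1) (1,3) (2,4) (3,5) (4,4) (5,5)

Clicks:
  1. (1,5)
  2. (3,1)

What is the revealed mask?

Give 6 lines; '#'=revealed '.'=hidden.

Answer: ......
.....#
####..
####..
####..
####..

Derivation:
Click 1 (1,5) count=2: revealed 1 new [(1,5)] -> total=1
Click 2 (3,1) count=0: revealed 16 new [(2,0) (2,1) (2,2) (2,3) (3,0) (3,1) (3,2) (3,3) (4,0) (4,1) (4,2) (4,3) (5,0) (5,1) (5,2) (5,3)] -> total=17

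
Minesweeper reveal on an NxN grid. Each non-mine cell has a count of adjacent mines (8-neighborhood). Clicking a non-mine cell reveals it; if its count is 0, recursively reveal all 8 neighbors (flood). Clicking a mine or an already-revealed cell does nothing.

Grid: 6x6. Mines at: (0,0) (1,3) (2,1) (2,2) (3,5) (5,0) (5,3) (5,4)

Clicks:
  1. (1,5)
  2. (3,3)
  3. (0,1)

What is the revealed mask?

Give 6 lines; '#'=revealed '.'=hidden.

Click 1 (1,5) count=0: revealed 6 new [(0,4) (0,5) (1,4) (1,5) (2,4) (2,5)] -> total=6
Click 2 (3,3) count=1: revealed 1 new [(3,3)] -> total=7
Click 3 (0,1) count=1: revealed 1 new [(0,1)] -> total=8

Answer: .#..##
....##
....##
...#..
......
......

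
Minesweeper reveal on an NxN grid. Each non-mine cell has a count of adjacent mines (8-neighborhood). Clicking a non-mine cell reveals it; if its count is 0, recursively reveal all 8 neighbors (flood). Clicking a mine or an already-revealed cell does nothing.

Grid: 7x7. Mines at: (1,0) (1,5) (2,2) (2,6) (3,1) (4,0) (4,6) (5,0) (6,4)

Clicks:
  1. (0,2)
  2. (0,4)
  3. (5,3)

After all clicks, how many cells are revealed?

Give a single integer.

Answer: 9

Derivation:
Click 1 (0,2) count=0: revealed 8 new [(0,1) (0,2) (0,3) (0,4) (1,1) (1,2) (1,3) (1,4)] -> total=8
Click 2 (0,4) count=1: revealed 0 new [(none)] -> total=8
Click 3 (5,3) count=1: revealed 1 new [(5,3)] -> total=9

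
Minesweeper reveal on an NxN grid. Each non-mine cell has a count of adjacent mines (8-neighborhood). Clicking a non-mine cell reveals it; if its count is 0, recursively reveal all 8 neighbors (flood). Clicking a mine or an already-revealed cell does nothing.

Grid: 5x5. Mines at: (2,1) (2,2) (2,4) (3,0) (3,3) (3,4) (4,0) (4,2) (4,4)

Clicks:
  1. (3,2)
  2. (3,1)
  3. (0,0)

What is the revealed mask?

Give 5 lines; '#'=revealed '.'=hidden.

Answer: #####
#####
.....
.##..
.....

Derivation:
Click 1 (3,2) count=4: revealed 1 new [(3,2)] -> total=1
Click 2 (3,1) count=5: revealed 1 new [(3,1)] -> total=2
Click 3 (0,0) count=0: revealed 10 new [(0,0) (0,1) (0,2) (0,3) (0,4) (1,0) (1,1) (1,2) (1,3) (1,4)] -> total=12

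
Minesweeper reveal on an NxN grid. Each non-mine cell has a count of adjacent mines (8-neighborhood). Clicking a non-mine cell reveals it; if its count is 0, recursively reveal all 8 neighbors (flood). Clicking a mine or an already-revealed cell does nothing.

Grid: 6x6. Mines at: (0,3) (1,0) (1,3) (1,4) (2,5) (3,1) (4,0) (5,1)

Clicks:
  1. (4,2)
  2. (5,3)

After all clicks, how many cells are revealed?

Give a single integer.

Click 1 (4,2) count=2: revealed 1 new [(4,2)] -> total=1
Click 2 (5,3) count=0: revealed 14 new [(2,2) (2,3) (2,4) (3,2) (3,3) (3,4) (3,5) (4,3) (4,4) (4,5) (5,2) (5,3) (5,4) (5,5)] -> total=15

Answer: 15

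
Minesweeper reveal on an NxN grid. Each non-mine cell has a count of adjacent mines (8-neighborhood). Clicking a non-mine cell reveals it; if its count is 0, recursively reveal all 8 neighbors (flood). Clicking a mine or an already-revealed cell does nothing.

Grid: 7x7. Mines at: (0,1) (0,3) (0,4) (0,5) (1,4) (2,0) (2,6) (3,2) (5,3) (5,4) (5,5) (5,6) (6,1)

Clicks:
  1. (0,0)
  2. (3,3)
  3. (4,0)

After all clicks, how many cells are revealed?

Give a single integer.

Click 1 (0,0) count=1: revealed 1 new [(0,0)] -> total=1
Click 2 (3,3) count=1: revealed 1 new [(3,3)] -> total=2
Click 3 (4,0) count=0: revealed 6 new [(3,0) (3,1) (4,0) (4,1) (5,0) (5,1)] -> total=8

Answer: 8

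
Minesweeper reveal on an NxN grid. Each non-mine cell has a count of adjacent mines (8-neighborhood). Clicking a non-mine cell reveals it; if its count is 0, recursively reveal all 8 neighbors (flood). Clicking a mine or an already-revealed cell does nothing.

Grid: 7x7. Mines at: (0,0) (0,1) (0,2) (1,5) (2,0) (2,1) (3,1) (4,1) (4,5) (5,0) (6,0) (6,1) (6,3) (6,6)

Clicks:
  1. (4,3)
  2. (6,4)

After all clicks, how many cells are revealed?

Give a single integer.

Click 1 (4,3) count=0: revealed 15 new [(1,2) (1,3) (1,4) (2,2) (2,3) (2,4) (3,2) (3,3) (3,4) (4,2) (4,3) (4,4) (5,2) (5,3) (5,4)] -> total=15
Click 2 (6,4) count=1: revealed 1 new [(6,4)] -> total=16

Answer: 16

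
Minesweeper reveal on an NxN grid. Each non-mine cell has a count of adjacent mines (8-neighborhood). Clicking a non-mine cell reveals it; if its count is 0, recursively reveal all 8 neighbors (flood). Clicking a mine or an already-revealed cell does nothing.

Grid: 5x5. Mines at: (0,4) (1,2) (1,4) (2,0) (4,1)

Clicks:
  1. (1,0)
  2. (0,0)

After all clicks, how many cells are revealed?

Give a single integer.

Answer: 4

Derivation:
Click 1 (1,0) count=1: revealed 1 new [(1,0)] -> total=1
Click 2 (0,0) count=0: revealed 3 new [(0,0) (0,1) (1,1)] -> total=4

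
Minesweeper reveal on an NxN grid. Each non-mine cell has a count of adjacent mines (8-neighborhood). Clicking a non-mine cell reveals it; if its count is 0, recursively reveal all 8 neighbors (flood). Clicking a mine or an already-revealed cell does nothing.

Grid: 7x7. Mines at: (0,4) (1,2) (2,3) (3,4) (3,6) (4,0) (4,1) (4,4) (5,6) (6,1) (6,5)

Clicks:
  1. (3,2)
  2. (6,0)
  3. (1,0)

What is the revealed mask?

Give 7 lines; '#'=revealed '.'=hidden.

Click 1 (3,2) count=2: revealed 1 new [(3,2)] -> total=1
Click 2 (6,0) count=1: revealed 1 new [(6,0)] -> total=2
Click 3 (1,0) count=0: revealed 8 new [(0,0) (0,1) (1,0) (1,1) (2,0) (2,1) (3,0) (3,1)] -> total=10

Answer: ##.....
##.....
##.....
###....
.......
.......
#......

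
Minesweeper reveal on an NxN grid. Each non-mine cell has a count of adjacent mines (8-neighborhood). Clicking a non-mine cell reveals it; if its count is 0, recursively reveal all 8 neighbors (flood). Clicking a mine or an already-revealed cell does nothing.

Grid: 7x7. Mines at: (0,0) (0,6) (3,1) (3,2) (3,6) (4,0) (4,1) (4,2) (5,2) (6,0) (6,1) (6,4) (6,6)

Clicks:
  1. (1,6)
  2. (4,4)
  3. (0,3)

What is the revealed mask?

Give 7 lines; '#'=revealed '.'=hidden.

Answer: .#####.
.######
.#####.
...###.
...###.
...###.
.......

Derivation:
Click 1 (1,6) count=1: revealed 1 new [(1,6)] -> total=1
Click 2 (4,4) count=0: revealed 24 new [(0,1) (0,2) (0,3) (0,4) (0,5) (1,1) (1,2) (1,3) (1,4) (1,5) (2,1) (2,2) (2,3) (2,4) (2,5) (3,3) (3,4) (3,5) (4,3) (4,4) (4,5) (5,3) (5,4) (5,5)] -> total=25
Click 3 (0,3) count=0: revealed 0 new [(none)] -> total=25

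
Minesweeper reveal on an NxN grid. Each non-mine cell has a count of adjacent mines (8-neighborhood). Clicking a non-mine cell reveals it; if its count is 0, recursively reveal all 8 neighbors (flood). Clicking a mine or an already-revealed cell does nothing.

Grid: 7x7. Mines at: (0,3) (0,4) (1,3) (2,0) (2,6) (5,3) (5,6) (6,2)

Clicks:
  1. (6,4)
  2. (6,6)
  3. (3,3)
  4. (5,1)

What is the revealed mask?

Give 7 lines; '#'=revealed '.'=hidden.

Answer: .......
.......
.#####.
######.
######.
###....
##..#.#

Derivation:
Click 1 (6,4) count=1: revealed 1 new [(6,4)] -> total=1
Click 2 (6,6) count=1: revealed 1 new [(6,6)] -> total=2
Click 3 (3,3) count=0: revealed 22 new [(2,1) (2,2) (2,3) (2,4) (2,5) (3,0) (3,1) (3,2) (3,3) (3,4) (3,5) (4,0) (4,1) (4,2) (4,3) (4,4) (4,5) (5,0) (5,1) (5,2) (6,0) (6,1)] -> total=24
Click 4 (5,1) count=1: revealed 0 new [(none)] -> total=24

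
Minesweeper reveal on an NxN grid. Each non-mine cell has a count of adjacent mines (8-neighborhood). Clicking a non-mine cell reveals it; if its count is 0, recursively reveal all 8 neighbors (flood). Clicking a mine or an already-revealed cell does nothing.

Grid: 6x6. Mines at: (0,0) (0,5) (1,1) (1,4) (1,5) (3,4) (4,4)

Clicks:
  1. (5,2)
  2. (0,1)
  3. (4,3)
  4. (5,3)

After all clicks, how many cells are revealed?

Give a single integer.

Answer: 17

Derivation:
Click 1 (5,2) count=0: revealed 16 new [(2,0) (2,1) (2,2) (2,3) (3,0) (3,1) (3,2) (3,3) (4,0) (4,1) (4,2) (4,3) (5,0) (5,1) (5,2) (5,3)] -> total=16
Click 2 (0,1) count=2: revealed 1 new [(0,1)] -> total=17
Click 3 (4,3) count=2: revealed 0 new [(none)] -> total=17
Click 4 (5,3) count=1: revealed 0 new [(none)] -> total=17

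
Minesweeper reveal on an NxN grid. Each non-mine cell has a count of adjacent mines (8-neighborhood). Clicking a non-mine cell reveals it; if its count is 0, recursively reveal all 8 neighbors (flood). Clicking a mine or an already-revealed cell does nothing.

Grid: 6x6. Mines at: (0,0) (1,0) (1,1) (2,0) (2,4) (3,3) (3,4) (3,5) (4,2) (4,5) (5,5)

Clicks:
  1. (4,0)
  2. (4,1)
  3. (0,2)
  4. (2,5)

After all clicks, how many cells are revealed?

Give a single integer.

Answer: 8

Derivation:
Click 1 (4,0) count=0: revealed 6 new [(3,0) (3,1) (4,0) (4,1) (5,0) (5,1)] -> total=6
Click 2 (4,1) count=1: revealed 0 new [(none)] -> total=6
Click 3 (0,2) count=1: revealed 1 new [(0,2)] -> total=7
Click 4 (2,5) count=3: revealed 1 new [(2,5)] -> total=8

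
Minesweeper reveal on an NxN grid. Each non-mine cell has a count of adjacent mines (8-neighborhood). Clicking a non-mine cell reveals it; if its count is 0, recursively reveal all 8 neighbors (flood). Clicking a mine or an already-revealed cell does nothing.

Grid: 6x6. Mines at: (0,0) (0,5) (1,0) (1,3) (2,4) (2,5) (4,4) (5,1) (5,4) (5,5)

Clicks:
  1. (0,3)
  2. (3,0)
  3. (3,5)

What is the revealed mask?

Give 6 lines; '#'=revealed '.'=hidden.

Click 1 (0,3) count=1: revealed 1 new [(0,3)] -> total=1
Click 2 (3,0) count=0: revealed 12 new [(2,0) (2,1) (2,2) (2,3) (3,0) (3,1) (3,2) (3,3) (4,0) (4,1) (4,2) (4,3)] -> total=13
Click 3 (3,5) count=3: revealed 1 new [(3,5)] -> total=14

Answer: ...#..
......
####..
####.#
####..
......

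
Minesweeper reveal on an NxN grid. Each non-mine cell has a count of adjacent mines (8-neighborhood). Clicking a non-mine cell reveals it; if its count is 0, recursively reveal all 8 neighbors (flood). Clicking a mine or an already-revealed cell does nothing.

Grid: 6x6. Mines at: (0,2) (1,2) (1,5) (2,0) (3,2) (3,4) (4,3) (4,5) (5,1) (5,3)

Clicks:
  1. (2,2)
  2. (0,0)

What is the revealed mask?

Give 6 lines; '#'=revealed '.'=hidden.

Answer: ##....
##....
..#...
......
......
......

Derivation:
Click 1 (2,2) count=2: revealed 1 new [(2,2)] -> total=1
Click 2 (0,0) count=0: revealed 4 new [(0,0) (0,1) (1,0) (1,1)] -> total=5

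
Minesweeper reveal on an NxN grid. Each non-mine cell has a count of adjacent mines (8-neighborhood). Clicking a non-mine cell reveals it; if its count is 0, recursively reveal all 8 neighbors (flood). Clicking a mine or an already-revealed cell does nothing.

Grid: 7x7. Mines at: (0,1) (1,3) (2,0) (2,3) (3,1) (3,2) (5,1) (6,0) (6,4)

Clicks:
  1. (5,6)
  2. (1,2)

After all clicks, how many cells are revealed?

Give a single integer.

Click 1 (5,6) count=0: revealed 23 new [(0,4) (0,5) (0,6) (1,4) (1,5) (1,6) (2,4) (2,5) (2,6) (3,3) (3,4) (3,5) (3,6) (4,3) (4,4) (4,5) (4,6) (5,3) (5,4) (5,5) (5,6) (6,5) (6,6)] -> total=23
Click 2 (1,2) count=3: revealed 1 new [(1,2)] -> total=24

Answer: 24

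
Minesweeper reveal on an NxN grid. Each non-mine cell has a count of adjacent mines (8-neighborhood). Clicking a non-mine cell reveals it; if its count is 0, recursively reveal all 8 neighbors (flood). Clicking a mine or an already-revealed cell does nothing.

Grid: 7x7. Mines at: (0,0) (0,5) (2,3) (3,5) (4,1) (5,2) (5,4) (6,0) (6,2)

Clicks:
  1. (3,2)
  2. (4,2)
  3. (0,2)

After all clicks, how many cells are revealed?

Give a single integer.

Answer: 10

Derivation:
Click 1 (3,2) count=2: revealed 1 new [(3,2)] -> total=1
Click 2 (4,2) count=2: revealed 1 new [(4,2)] -> total=2
Click 3 (0,2) count=0: revealed 8 new [(0,1) (0,2) (0,3) (0,4) (1,1) (1,2) (1,3) (1,4)] -> total=10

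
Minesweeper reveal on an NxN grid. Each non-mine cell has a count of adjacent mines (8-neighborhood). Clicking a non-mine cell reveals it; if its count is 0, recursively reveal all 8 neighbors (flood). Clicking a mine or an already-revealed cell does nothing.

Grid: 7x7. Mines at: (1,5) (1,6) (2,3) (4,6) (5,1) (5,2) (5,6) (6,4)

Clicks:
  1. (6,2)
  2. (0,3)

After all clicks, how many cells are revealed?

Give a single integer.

Click 1 (6,2) count=2: revealed 1 new [(6,2)] -> total=1
Click 2 (0,3) count=0: revealed 19 new [(0,0) (0,1) (0,2) (0,3) (0,4) (1,0) (1,1) (1,2) (1,3) (1,4) (2,0) (2,1) (2,2) (3,0) (3,1) (3,2) (4,0) (4,1) (4,2)] -> total=20

Answer: 20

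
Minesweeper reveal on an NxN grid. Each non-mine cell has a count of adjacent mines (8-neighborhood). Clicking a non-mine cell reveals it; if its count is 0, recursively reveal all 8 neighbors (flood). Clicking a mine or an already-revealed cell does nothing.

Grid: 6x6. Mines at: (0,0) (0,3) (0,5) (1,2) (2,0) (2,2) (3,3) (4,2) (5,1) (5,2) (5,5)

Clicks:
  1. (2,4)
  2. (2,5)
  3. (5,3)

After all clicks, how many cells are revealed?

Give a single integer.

Click 1 (2,4) count=1: revealed 1 new [(2,4)] -> total=1
Click 2 (2,5) count=0: revealed 7 new [(1,4) (1,5) (2,5) (3,4) (3,5) (4,4) (4,5)] -> total=8
Click 3 (5,3) count=2: revealed 1 new [(5,3)] -> total=9

Answer: 9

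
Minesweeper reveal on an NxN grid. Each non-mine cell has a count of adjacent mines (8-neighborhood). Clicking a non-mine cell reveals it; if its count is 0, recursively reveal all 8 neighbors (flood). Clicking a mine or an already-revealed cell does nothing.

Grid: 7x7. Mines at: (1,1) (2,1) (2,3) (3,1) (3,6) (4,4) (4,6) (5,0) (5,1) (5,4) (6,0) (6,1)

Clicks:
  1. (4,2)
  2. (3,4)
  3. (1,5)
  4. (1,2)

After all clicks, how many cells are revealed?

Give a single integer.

Answer: 15

Derivation:
Click 1 (4,2) count=2: revealed 1 new [(4,2)] -> total=1
Click 2 (3,4) count=2: revealed 1 new [(3,4)] -> total=2
Click 3 (1,5) count=0: revealed 13 new [(0,2) (0,3) (0,4) (0,5) (0,6) (1,2) (1,3) (1,4) (1,5) (1,6) (2,4) (2,5) (2,6)] -> total=15
Click 4 (1,2) count=3: revealed 0 new [(none)] -> total=15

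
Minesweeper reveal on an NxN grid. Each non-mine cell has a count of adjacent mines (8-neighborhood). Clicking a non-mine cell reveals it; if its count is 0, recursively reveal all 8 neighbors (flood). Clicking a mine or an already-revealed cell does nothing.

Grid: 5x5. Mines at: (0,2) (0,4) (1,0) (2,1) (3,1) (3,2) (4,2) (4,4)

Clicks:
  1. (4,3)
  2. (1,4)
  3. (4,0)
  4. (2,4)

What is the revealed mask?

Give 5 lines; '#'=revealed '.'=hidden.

Click 1 (4,3) count=3: revealed 1 new [(4,3)] -> total=1
Click 2 (1,4) count=1: revealed 1 new [(1,4)] -> total=2
Click 3 (4,0) count=1: revealed 1 new [(4,0)] -> total=3
Click 4 (2,4) count=0: revealed 5 new [(1,3) (2,3) (2,4) (3,3) (3,4)] -> total=8

Answer: .....
...##
...##
...##
#..#.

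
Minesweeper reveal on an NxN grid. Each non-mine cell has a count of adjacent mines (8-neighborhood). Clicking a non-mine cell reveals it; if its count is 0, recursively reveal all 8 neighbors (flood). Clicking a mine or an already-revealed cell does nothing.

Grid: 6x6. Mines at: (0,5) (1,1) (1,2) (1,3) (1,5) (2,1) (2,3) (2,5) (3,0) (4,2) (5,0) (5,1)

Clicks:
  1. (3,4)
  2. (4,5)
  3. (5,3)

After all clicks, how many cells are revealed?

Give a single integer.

Answer: 9

Derivation:
Click 1 (3,4) count=2: revealed 1 new [(3,4)] -> total=1
Click 2 (4,5) count=0: revealed 8 new [(3,3) (3,5) (4,3) (4,4) (4,5) (5,3) (5,4) (5,5)] -> total=9
Click 3 (5,3) count=1: revealed 0 new [(none)] -> total=9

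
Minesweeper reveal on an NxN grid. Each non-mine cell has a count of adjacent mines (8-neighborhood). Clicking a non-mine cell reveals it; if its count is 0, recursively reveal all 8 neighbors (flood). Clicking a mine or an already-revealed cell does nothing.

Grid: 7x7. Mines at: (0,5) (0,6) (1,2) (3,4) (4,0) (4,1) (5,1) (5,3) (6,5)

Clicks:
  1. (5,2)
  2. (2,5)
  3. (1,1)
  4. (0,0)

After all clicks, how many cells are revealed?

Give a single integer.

Click 1 (5,2) count=3: revealed 1 new [(5,2)] -> total=1
Click 2 (2,5) count=1: revealed 1 new [(2,5)] -> total=2
Click 3 (1,1) count=1: revealed 1 new [(1,1)] -> total=3
Click 4 (0,0) count=0: revealed 7 new [(0,0) (0,1) (1,0) (2,0) (2,1) (3,0) (3,1)] -> total=10

Answer: 10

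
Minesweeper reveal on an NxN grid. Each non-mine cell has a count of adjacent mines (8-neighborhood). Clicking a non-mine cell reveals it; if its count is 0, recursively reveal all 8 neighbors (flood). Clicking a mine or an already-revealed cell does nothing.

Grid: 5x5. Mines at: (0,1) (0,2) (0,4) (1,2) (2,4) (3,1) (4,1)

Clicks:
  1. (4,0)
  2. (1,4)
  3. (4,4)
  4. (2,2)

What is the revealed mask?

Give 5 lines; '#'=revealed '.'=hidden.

Click 1 (4,0) count=2: revealed 1 new [(4,0)] -> total=1
Click 2 (1,4) count=2: revealed 1 new [(1,4)] -> total=2
Click 3 (4,4) count=0: revealed 6 new [(3,2) (3,3) (3,4) (4,2) (4,3) (4,4)] -> total=8
Click 4 (2,2) count=2: revealed 1 new [(2,2)] -> total=9

Answer: .....
....#
..#..
..###
#.###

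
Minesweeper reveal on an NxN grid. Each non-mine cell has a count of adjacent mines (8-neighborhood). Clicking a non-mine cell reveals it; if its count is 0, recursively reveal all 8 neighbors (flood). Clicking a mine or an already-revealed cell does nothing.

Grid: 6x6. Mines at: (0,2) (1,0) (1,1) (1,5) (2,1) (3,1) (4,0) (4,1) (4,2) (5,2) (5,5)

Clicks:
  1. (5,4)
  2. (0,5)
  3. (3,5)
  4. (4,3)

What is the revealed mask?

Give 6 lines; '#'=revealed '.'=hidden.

Answer: .....#
..###.
..####
..####
...###
....#.

Derivation:
Click 1 (5,4) count=1: revealed 1 new [(5,4)] -> total=1
Click 2 (0,5) count=1: revealed 1 new [(0,5)] -> total=2
Click 3 (3,5) count=0: revealed 14 new [(1,2) (1,3) (1,4) (2,2) (2,3) (2,4) (2,5) (3,2) (3,3) (3,4) (3,5) (4,3) (4,4) (4,5)] -> total=16
Click 4 (4,3) count=2: revealed 0 new [(none)] -> total=16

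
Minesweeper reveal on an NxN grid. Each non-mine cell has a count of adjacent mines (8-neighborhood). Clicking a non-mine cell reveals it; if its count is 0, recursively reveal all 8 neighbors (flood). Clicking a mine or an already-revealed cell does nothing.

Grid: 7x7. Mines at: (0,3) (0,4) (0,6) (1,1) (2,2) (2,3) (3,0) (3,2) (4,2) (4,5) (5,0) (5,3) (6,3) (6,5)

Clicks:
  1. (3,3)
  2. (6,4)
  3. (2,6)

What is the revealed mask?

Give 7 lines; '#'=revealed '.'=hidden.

Click 1 (3,3) count=4: revealed 1 new [(3,3)] -> total=1
Click 2 (6,4) count=3: revealed 1 new [(6,4)] -> total=2
Click 3 (2,6) count=0: revealed 9 new [(1,4) (1,5) (1,6) (2,4) (2,5) (2,6) (3,4) (3,5) (3,6)] -> total=11

Answer: .......
....###
....###
...####
.......
.......
....#..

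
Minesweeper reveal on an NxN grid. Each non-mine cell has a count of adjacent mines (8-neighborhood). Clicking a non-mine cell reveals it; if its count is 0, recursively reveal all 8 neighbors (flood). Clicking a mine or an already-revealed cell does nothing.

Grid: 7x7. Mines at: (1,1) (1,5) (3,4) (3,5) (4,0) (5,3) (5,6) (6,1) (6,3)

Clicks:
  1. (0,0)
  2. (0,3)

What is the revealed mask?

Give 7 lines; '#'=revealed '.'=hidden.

Answer: #.###..
..###..
..###..
.......
.......
.......
.......

Derivation:
Click 1 (0,0) count=1: revealed 1 new [(0,0)] -> total=1
Click 2 (0,3) count=0: revealed 9 new [(0,2) (0,3) (0,4) (1,2) (1,3) (1,4) (2,2) (2,3) (2,4)] -> total=10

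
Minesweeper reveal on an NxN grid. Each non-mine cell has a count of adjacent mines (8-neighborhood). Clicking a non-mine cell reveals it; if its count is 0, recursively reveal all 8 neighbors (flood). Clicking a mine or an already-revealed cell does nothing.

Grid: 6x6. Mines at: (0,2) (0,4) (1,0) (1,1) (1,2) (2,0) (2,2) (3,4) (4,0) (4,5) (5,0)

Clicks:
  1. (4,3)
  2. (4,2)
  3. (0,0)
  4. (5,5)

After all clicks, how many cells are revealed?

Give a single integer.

Click 1 (4,3) count=1: revealed 1 new [(4,3)] -> total=1
Click 2 (4,2) count=0: revealed 10 new [(3,1) (3,2) (3,3) (4,1) (4,2) (4,4) (5,1) (5,2) (5,3) (5,4)] -> total=11
Click 3 (0,0) count=2: revealed 1 new [(0,0)] -> total=12
Click 4 (5,5) count=1: revealed 1 new [(5,5)] -> total=13

Answer: 13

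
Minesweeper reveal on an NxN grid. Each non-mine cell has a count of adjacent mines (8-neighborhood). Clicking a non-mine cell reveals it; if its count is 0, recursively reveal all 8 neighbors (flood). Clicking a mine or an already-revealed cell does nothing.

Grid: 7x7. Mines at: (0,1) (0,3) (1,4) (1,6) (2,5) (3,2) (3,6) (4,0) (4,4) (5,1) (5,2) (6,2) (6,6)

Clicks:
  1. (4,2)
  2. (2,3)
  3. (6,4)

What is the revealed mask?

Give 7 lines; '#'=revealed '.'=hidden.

Click 1 (4,2) count=3: revealed 1 new [(4,2)] -> total=1
Click 2 (2,3) count=2: revealed 1 new [(2,3)] -> total=2
Click 3 (6,4) count=0: revealed 6 new [(5,3) (5,4) (5,5) (6,3) (6,4) (6,5)] -> total=8

Answer: .......
.......
...#...
.......
..#....
...###.
...###.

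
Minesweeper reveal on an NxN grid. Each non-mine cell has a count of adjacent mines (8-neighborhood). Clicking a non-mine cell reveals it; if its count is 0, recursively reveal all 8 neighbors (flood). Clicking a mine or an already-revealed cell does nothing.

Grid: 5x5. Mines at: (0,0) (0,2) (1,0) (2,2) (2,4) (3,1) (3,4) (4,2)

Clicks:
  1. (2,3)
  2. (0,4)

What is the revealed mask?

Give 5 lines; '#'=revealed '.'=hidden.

Answer: ...##
...##
...#.
.....
.....

Derivation:
Click 1 (2,3) count=3: revealed 1 new [(2,3)] -> total=1
Click 2 (0,4) count=0: revealed 4 new [(0,3) (0,4) (1,3) (1,4)] -> total=5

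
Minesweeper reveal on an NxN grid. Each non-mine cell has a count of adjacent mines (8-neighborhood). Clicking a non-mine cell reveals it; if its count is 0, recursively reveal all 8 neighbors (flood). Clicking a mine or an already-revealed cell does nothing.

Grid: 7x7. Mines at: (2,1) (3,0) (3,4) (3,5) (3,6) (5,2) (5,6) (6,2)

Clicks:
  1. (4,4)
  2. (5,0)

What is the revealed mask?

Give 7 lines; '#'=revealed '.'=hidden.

Answer: .......
.......
.......
.......
##..#..
##.....
##.....

Derivation:
Click 1 (4,4) count=2: revealed 1 new [(4,4)] -> total=1
Click 2 (5,0) count=0: revealed 6 new [(4,0) (4,1) (5,0) (5,1) (6,0) (6,1)] -> total=7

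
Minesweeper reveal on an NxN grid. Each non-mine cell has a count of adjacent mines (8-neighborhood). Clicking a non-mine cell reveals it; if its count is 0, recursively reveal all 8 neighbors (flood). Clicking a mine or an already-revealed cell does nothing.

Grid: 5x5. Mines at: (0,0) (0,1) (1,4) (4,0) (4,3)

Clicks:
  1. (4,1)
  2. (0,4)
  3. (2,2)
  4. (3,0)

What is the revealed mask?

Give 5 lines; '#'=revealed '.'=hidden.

Answer: ....#
####.
####.
####.
.#...

Derivation:
Click 1 (4,1) count=1: revealed 1 new [(4,1)] -> total=1
Click 2 (0,4) count=1: revealed 1 new [(0,4)] -> total=2
Click 3 (2,2) count=0: revealed 12 new [(1,0) (1,1) (1,2) (1,3) (2,0) (2,1) (2,2) (2,3) (3,0) (3,1) (3,2) (3,3)] -> total=14
Click 4 (3,0) count=1: revealed 0 new [(none)] -> total=14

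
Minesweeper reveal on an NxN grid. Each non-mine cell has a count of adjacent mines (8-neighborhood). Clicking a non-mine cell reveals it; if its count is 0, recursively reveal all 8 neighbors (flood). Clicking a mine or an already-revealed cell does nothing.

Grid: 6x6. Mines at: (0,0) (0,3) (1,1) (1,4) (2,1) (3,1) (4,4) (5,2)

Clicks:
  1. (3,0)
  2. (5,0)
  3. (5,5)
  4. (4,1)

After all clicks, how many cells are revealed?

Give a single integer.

Answer: 6

Derivation:
Click 1 (3,0) count=2: revealed 1 new [(3,0)] -> total=1
Click 2 (5,0) count=0: revealed 4 new [(4,0) (4,1) (5,0) (5,1)] -> total=5
Click 3 (5,5) count=1: revealed 1 new [(5,5)] -> total=6
Click 4 (4,1) count=2: revealed 0 new [(none)] -> total=6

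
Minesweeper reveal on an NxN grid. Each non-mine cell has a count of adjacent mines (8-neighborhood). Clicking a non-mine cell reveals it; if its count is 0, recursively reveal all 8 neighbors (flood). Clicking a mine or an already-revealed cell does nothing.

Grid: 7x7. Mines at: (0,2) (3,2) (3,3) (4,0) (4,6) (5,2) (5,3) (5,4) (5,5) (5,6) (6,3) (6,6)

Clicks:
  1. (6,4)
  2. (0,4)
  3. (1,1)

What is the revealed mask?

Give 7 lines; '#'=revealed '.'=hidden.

Click 1 (6,4) count=4: revealed 1 new [(6,4)] -> total=1
Click 2 (0,4) count=0: revealed 15 new [(0,3) (0,4) (0,5) (0,6) (1,3) (1,4) (1,5) (1,6) (2,3) (2,4) (2,5) (2,6) (3,4) (3,5) (3,6)] -> total=16
Click 3 (1,1) count=1: revealed 1 new [(1,1)] -> total=17

Answer: ...####
.#.####
...####
....###
.......
.......
....#..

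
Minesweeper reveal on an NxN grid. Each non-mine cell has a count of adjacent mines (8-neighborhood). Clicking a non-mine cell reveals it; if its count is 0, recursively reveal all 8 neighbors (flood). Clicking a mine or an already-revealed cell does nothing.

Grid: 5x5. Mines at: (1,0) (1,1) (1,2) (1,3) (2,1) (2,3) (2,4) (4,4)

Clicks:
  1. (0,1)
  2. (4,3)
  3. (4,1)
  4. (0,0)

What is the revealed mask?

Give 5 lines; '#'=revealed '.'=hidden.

Click 1 (0,1) count=3: revealed 1 new [(0,1)] -> total=1
Click 2 (4,3) count=1: revealed 1 new [(4,3)] -> total=2
Click 3 (4,1) count=0: revealed 7 new [(3,0) (3,1) (3,2) (3,3) (4,0) (4,1) (4,2)] -> total=9
Click 4 (0,0) count=2: revealed 1 new [(0,0)] -> total=10

Answer: ##...
.....
.....
####.
####.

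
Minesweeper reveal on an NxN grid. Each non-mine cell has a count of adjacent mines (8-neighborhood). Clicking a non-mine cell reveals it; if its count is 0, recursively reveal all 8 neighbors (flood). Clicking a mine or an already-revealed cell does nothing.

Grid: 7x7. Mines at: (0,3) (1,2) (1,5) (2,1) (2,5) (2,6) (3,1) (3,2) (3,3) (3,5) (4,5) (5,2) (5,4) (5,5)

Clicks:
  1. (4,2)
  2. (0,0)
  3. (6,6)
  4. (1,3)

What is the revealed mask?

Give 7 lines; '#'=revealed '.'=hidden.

Answer: ##.....
##.#...
.......
.......
..#....
.......
......#

Derivation:
Click 1 (4,2) count=4: revealed 1 new [(4,2)] -> total=1
Click 2 (0,0) count=0: revealed 4 new [(0,0) (0,1) (1,0) (1,1)] -> total=5
Click 3 (6,6) count=1: revealed 1 new [(6,6)] -> total=6
Click 4 (1,3) count=2: revealed 1 new [(1,3)] -> total=7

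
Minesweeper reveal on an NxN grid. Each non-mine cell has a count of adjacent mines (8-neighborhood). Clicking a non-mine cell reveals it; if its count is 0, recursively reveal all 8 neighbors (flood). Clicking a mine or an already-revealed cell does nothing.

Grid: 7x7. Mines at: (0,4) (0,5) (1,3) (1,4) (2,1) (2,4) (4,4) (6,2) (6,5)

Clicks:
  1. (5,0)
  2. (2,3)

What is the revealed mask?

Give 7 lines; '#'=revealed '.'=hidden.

Answer: .......
.......
...#...
####...
####...
####...
##.....

Derivation:
Click 1 (5,0) count=0: revealed 14 new [(3,0) (3,1) (3,2) (3,3) (4,0) (4,1) (4,2) (4,3) (5,0) (5,1) (5,2) (5,3) (6,0) (6,1)] -> total=14
Click 2 (2,3) count=3: revealed 1 new [(2,3)] -> total=15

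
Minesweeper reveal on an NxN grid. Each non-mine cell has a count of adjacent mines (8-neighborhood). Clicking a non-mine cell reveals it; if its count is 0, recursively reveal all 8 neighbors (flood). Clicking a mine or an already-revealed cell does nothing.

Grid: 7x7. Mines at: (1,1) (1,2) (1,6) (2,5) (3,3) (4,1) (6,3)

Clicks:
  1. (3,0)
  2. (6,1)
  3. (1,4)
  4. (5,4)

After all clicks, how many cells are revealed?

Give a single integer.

Click 1 (3,0) count=1: revealed 1 new [(3,0)] -> total=1
Click 2 (6,1) count=0: revealed 6 new [(5,0) (5,1) (5,2) (6,0) (6,1) (6,2)] -> total=7
Click 3 (1,4) count=1: revealed 1 new [(1,4)] -> total=8
Click 4 (5,4) count=1: revealed 1 new [(5,4)] -> total=9

Answer: 9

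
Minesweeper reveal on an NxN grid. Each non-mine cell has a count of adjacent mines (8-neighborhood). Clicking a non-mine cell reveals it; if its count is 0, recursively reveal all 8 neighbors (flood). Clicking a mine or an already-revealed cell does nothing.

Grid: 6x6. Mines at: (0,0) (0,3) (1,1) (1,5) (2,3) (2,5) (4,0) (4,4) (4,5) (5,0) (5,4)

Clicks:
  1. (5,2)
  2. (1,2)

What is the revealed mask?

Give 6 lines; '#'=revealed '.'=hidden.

Answer: ......
..#...
......
.###..
.###..
.###..

Derivation:
Click 1 (5,2) count=0: revealed 9 new [(3,1) (3,2) (3,3) (4,1) (4,2) (4,3) (5,1) (5,2) (5,3)] -> total=9
Click 2 (1,2) count=3: revealed 1 new [(1,2)] -> total=10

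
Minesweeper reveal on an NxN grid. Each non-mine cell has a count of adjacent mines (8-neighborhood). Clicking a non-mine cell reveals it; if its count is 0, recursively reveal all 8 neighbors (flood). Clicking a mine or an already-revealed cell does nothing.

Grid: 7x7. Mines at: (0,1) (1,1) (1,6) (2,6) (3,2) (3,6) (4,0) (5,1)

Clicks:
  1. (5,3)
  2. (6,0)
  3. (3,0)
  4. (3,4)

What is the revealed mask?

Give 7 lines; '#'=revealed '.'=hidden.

Answer: ..####.
..####.
..####.
#..###.
..#####
..#####
#.#####

Derivation:
Click 1 (5,3) count=0: revealed 30 new [(0,2) (0,3) (0,4) (0,5) (1,2) (1,3) (1,4) (1,5) (2,2) (2,3) (2,4) (2,5) (3,3) (3,4) (3,5) (4,2) (4,3) (4,4) (4,5) (4,6) (5,2) (5,3) (5,4) (5,5) (5,6) (6,2) (6,3) (6,4) (6,5) (6,6)] -> total=30
Click 2 (6,0) count=1: revealed 1 new [(6,0)] -> total=31
Click 3 (3,0) count=1: revealed 1 new [(3,0)] -> total=32
Click 4 (3,4) count=0: revealed 0 new [(none)] -> total=32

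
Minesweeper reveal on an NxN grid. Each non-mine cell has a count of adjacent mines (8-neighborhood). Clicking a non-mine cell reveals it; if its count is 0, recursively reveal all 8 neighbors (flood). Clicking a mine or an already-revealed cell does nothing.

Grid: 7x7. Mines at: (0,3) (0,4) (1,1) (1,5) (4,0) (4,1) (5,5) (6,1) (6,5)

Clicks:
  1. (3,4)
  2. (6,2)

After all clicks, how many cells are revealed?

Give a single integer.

Click 1 (3,4) count=0: revealed 24 new [(1,2) (1,3) (1,4) (2,2) (2,3) (2,4) (2,5) (2,6) (3,2) (3,3) (3,4) (3,5) (3,6) (4,2) (4,3) (4,4) (4,5) (4,6) (5,2) (5,3) (5,4) (6,2) (6,3) (6,4)] -> total=24
Click 2 (6,2) count=1: revealed 0 new [(none)] -> total=24

Answer: 24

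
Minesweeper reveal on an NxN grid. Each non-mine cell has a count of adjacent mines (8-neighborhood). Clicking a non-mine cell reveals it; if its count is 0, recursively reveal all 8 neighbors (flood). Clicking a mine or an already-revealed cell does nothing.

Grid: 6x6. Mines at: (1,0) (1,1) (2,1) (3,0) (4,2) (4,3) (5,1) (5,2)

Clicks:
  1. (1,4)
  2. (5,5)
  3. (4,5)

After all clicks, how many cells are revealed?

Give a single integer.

Answer: 20

Derivation:
Click 1 (1,4) count=0: revealed 20 new [(0,2) (0,3) (0,4) (0,5) (1,2) (1,3) (1,4) (1,5) (2,2) (2,3) (2,4) (2,5) (3,2) (3,3) (3,4) (3,5) (4,4) (4,5) (5,4) (5,5)] -> total=20
Click 2 (5,5) count=0: revealed 0 new [(none)] -> total=20
Click 3 (4,5) count=0: revealed 0 new [(none)] -> total=20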